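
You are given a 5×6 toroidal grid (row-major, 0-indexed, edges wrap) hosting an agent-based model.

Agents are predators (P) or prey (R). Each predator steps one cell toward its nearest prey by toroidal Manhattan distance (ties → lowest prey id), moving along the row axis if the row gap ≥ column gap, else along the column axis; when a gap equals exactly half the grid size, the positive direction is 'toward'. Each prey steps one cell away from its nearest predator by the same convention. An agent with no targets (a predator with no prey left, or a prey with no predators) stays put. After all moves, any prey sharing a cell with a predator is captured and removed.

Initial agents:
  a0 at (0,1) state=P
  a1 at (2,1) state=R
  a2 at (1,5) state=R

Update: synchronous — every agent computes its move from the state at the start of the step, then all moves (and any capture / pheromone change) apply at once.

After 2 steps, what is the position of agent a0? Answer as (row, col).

t=1: a0@(1,1):P a1@(3,1):R a2@(1,4):R
t=2: a0@(2,1):P a1@(4,1):R a2@(1,3):R

(2, 1)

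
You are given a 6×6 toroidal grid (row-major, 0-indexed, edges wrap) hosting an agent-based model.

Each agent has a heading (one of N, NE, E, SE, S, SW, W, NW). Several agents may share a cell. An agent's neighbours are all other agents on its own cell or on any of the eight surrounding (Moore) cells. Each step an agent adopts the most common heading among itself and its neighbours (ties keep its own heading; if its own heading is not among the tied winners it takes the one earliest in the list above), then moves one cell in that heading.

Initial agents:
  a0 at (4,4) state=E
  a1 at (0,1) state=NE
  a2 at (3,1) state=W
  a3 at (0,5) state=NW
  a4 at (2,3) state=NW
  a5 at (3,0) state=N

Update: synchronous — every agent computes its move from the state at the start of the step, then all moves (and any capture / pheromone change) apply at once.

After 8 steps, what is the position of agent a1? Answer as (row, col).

t=1: a0@(4,5):E a1@(5,2):NE a2@(3,0):W a3@(5,4):NW a4@(1,2):NW a5@(2,0):N
t=2: a0@(4,0):E a1@(4,3):NE a2@(3,5):W a3@(4,3):NW a4@(0,1):NW a5@(1,0):N
t=3: a0@(4,1):E a1@(3,4):NE a2@(3,4):W a3@(3,2):NW a4@(5,0):NW a5@(0,0):N
t=4: a0@(3,0):NW a1@(2,5):NE a2@(3,3):W a3@(2,1):NW a4@(4,5):NW a5@(5,0):N
t=5: a0@(2,5):NW a1@(1,0):NE a2@(3,2):W a3@(1,0):NW a4@(3,4):NW a5@(4,0):N
t=6: a0@(1,4):NW a1@(0,5):NW a2@(3,1):W a3@(0,5):NW a4@(2,3):NW a5@(3,0):N
t=7: a0@(0,3):NW a1@(5,4):NW a2@(3,0):W a3@(5,4):NW a4@(1,2):NW a5@(2,0):N
t=8: a0@(5,2):NW a1@(4,3):NW a2@(3,5):W a3@(4,3):NW a4@(0,1):NW a5@(1,0):N

(4, 3)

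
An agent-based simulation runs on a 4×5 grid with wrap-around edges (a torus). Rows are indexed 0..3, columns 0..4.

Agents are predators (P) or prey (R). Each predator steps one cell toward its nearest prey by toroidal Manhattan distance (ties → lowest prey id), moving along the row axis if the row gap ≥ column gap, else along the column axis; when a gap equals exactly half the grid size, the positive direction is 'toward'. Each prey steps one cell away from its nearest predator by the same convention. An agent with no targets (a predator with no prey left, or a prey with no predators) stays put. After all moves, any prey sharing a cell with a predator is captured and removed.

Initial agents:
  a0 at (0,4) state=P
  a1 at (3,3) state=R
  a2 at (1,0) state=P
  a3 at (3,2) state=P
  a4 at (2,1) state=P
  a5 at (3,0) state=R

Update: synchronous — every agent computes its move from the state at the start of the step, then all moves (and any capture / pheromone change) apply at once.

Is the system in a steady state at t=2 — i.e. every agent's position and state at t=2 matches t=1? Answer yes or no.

yes

t=1: a0@(3,4):P a2@(2,0):P a3@(3,3):P a4@(3,1):P
t=2: (unchanged — steady state)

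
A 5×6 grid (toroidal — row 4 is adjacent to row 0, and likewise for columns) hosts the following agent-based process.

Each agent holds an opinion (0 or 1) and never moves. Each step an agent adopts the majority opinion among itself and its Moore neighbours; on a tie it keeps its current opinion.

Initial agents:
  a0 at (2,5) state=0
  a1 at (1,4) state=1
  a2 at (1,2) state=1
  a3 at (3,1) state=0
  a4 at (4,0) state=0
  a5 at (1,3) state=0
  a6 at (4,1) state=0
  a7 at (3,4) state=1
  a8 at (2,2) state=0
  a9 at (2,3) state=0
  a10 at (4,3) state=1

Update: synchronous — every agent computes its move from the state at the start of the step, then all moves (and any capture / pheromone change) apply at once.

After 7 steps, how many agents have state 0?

t=1: a0@(2,5):1 a1@(1,4):0 a2@(1,2):0 a3@(3,1):0 a4@(4,0):0 a5@(1,3):0 a6@(4,1):0 a7@(3,4):1 a8@(2,2):0 a9@(2,3):0 a10@(4,3):1
t=2: (unchanged — steady state)

8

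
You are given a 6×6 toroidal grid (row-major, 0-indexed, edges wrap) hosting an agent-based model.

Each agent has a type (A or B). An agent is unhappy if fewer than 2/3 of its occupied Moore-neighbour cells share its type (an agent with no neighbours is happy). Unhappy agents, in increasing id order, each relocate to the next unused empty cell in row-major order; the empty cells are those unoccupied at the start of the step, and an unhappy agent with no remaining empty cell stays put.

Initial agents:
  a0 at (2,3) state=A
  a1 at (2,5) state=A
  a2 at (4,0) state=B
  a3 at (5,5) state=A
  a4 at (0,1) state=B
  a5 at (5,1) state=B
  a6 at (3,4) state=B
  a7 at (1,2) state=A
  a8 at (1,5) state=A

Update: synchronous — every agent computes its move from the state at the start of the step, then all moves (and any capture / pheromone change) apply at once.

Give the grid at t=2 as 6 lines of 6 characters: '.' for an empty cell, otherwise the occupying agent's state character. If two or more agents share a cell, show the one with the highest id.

t=1: a0@(0,0):A a1@(0,2):A a2@(0,3):B a3@(0,4):A a4@(0,5):B a5@(5,1):B a6@(1,0):B a7@(1,1):A a8@(1,5):A
t=2: a0@(0,1):A a1@(1,2):A a2@(1,3):B a3@(1,4):A a4@(2,0):B a5@(2,1):B a6@(2,2):B a7@(1,1):A a8@(2,3):A

.A....
.AABA.
BBBA..
......
......
......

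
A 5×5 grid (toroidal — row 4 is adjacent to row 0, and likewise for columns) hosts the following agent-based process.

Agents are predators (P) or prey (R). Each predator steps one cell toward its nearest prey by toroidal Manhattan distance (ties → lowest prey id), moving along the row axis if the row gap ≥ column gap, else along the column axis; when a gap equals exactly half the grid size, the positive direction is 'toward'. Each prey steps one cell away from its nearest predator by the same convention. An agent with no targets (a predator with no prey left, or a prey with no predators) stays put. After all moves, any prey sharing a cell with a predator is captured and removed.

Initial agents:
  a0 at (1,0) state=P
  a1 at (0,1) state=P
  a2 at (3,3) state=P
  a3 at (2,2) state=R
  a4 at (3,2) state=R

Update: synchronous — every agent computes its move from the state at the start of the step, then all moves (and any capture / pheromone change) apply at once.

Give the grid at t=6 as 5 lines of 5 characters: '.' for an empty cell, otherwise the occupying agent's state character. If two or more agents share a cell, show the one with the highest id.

t=1: a0@(1,1):P a1@(1,1):P a2@(3,2):P a3@(1,2):R a4@(3,1):R
t=2: a0@(1,2):P a1@(1,2):P a2@(3,1):P a3@(1,3):R a4@(3,0):R
t=3: a0@(1,3):P a1@(1,3):P a2@(3,0):P a3@(1,4):R a4@(3,4):R
t=4: a0@(1,4):P a1@(1,4):P a2@(3,4):P a3@(1,0):R a4@(3,3):R
t=5: a0@(1,0):P a1@(1,0):P a2@(3,3):P a3@(1,1):R a4@(3,2):R
t=6: a0@(1,1):P a1@(1,1):P a2@(3,2):P a3@(1,2):R a4@(3,1):R

.....
.PR..
.....
.RP..
.....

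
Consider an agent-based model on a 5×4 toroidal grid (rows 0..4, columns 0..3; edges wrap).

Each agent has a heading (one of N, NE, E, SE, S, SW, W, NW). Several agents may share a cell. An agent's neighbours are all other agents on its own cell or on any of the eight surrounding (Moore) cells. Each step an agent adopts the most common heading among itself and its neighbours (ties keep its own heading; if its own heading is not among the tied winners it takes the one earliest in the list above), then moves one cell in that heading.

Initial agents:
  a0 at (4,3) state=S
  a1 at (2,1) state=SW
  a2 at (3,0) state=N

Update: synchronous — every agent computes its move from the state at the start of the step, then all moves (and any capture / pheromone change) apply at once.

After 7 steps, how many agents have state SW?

t=1: a0@(0,3):S a1@(3,0):SW a2@(2,0):N
t=2: a0@(1,3):S a1@(4,3):SW a2@(1,0):N
t=3: a0@(2,3):S a1@(0,2):SW a2@(0,0):N
t=4: a0@(3,3):S a1@(1,1):SW a2@(4,0):N
t=5: a0@(4,3):S a1@(2,0):SW a2@(3,0):N
t=6: a0@(0,3):S a1@(3,3):SW a2@(2,0):N
t=7: a0@(1,3):S a1@(4,2):SW a2@(1,0):N

1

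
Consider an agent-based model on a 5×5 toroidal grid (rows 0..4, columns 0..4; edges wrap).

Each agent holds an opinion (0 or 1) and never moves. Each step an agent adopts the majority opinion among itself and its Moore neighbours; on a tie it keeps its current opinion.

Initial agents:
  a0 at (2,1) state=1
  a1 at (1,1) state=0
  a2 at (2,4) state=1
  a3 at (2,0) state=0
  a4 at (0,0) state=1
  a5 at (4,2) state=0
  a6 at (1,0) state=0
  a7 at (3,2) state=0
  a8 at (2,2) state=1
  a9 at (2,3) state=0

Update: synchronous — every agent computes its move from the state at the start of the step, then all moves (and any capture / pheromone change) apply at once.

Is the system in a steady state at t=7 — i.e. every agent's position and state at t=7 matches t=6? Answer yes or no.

t=1: a0@(2,1):0 a1@(1,1):0 a2@(2,4):0 a3@(2,0):0 a4@(0,0):0 a5@(4,2):0 a6@(1,0):0 a7@(3,2):0 a8@(2,2):0 a9@(2,3):0
t=2: (unchanged — steady state)

yes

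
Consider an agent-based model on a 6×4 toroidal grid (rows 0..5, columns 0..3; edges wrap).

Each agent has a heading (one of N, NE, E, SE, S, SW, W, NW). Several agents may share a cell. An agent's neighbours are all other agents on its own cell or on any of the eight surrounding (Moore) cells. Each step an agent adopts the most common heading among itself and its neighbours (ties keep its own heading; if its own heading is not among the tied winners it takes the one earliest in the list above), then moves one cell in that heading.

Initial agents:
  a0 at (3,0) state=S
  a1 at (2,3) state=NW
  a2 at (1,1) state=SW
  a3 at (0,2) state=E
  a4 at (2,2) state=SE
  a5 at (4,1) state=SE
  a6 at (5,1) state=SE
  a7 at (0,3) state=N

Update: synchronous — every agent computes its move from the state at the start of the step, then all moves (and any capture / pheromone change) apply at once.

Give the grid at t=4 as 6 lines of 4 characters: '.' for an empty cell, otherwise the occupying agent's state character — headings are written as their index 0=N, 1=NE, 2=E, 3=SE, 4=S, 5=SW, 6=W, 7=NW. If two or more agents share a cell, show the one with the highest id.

t=1: a0@(4,0):S a1@(1,2):NW a2@(2,0):SW a3@(0,3):E a4@(3,3):SE a5@(5,2):SE a6@(0,2):SE a7@(5,3):N
t=2: a0@(5,0):S a1@(0,1):NW a2@(3,3):SW a3@(1,0):SE a4@(4,0):SE a5@(0,3):SE a6@(1,3):SE a7@(0,0):SE
t=3: a0@(0,1):SE a1@(1,2):SE a2@(4,2):SW a3@(2,1):SE a4@(5,1):SE a5@(1,0):SE a6@(2,0):SE a7@(1,1):SE
t=4: a0@(1,2):SE a1@(2,3):SE a2@(5,1):SW a3@(3,2):SE a4@(0,2):SE a5@(2,1):SE a6@(3,1):SE a7@(2,2):SE

..3.
..3.
.333
.33.
....
.5..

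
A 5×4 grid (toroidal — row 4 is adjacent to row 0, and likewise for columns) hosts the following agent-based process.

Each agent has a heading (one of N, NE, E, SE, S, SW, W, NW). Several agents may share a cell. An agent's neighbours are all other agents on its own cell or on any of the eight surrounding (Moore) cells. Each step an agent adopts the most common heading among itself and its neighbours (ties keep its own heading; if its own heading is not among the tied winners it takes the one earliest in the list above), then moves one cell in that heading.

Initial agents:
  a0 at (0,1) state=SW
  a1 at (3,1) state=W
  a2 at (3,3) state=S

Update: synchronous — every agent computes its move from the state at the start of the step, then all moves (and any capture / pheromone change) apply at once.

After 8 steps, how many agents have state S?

1

t=1: a0@(1,0):SW a1@(3,0):W a2@(4,3):S
t=2: a0@(2,3):SW a1@(3,3):W a2@(0,3):S
t=3: a0@(3,2):SW a1@(3,2):W a2@(1,3):S
t=4: a0@(4,1):SW a1@(3,1):W a2@(2,3):S
t=5: a0@(0,0):SW a1@(3,0):W a2@(3,3):S
t=6: a0@(1,3):SW a1@(3,3):W a2@(4,3):S
t=7: a0@(2,2):SW a1@(3,2):W a2@(0,3):S
t=8: a0@(3,1):SW a1@(3,1):W a2@(1,3):S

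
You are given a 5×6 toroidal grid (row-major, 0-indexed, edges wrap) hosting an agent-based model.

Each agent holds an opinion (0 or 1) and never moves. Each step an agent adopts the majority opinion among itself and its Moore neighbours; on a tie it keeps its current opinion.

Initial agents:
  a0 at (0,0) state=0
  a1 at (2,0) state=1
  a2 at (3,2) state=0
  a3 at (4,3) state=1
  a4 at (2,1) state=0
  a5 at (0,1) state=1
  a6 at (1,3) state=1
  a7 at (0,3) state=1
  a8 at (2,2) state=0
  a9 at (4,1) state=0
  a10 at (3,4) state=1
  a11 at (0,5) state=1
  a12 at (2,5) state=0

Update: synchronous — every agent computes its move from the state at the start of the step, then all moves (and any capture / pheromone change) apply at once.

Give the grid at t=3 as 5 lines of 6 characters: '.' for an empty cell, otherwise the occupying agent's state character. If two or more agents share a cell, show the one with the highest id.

00.1.1
...1..
000..1
..0.1.
.0.1..

t=1: a0@(0,0):0 a1@(2,0):0 a2@(3,2):0 a3@(4,3):1 a4@(2,1):0 a5@(0,1):0 a6@(1,3):1 a7@(0,3):1 a8@(2,2):0 a9@(4,1):0 a10@(3,4):1 a11@(0,5):1 a12@(2,5):1
t=2: (unchanged — steady state)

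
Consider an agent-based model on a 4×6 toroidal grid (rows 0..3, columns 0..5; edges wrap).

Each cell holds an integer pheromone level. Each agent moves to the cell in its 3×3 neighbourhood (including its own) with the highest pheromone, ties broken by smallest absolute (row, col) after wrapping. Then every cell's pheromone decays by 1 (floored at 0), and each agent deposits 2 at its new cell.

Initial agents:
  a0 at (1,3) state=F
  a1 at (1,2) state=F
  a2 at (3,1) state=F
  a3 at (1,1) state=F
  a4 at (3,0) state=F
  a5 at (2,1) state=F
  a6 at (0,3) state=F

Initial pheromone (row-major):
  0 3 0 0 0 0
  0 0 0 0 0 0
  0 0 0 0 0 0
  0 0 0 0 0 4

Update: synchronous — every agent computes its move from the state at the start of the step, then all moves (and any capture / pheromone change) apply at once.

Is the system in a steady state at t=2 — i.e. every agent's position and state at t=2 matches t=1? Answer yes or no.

no

t=1: a0@(0,2) a1@(0,1) a2@(0,1) a3@(0,1) a4@(3,5) a5@(1,0) a6@(0,2) | pheromone: 0 8 4 0 0 0 / 2 0 0 0 0 0 / 0 0 0 0 0 0 / 0 0 0 0 0 5
t=2: a0@(0,1) a1@(0,1) a2@(0,1) a3@(0,1) a4@(3,5) a5@(0,1) a6@(0,1) | pheromone: 0 19 3 0 0 0 / 1 0 0 0 0 0 / 0 0 0 0 0 0 / 0 0 0 0 0 6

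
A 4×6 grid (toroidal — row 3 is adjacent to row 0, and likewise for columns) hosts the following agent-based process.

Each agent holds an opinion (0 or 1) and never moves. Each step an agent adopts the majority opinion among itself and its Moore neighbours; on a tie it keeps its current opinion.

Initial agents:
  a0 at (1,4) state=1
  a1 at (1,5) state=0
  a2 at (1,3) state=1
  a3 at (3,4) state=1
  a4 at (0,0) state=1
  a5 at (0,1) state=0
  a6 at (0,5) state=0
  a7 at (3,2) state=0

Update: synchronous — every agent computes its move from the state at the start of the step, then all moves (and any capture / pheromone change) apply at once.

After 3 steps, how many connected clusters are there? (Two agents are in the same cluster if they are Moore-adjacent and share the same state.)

t=1: a0@(1,4):1 a1@(1,5):0 a2@(1,3):1 a3@(3,4):1 a4@(0,0):0 a5@(0,1):0 a6@(0,5):1 a7@(3,2):0
t=2: (unchanged — steady state)

2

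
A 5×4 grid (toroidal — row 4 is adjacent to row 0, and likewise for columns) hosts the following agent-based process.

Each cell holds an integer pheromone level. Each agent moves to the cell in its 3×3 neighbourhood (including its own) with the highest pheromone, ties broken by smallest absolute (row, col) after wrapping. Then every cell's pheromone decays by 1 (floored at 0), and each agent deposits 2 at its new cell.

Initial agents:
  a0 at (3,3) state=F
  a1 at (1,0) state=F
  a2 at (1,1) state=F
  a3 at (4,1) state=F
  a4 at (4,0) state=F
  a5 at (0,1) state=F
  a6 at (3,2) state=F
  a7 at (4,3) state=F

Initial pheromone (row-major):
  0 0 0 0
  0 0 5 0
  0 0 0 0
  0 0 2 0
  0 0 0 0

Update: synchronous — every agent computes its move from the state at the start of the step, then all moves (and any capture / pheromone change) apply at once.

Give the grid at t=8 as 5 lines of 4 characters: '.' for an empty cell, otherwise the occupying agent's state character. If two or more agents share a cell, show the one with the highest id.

t=1: a0@(3,2) a1@(0,0) a2@(1,2) a3@(3,2) a4@(0,0) a5@(1,2) a6@(3,2) a7@(3,2) | pheromone: 4 0 0 0 / 0 0 8 0 / 0 0 0 0 / 0 0 9 0 / 0 0 0 0
t=2: a0@(3,2) a1@(0,0) a2@(1,2) a3@(3,2) a4@(0,0) a5@(1,2) a6@(3,2) a7@(3,2) | pheromone: 7 0 0 0 / 0 0 11 0 / 0 0 0 0 / 0 0 16 0 / 0 0 0 0
t=3: a0@(3,2) a1@(0,0) a2@(1,2) a3@(3,2) a4@(0,0) a5@(1,2) a6@(3,2) a7@(3,2) | pheromone: 10 0 0 0 / 0 0 14 0 / 0 0 0 0 / 0 0 23 0 / 0 0 0 0
t=4: a0@(3,2) a1@(0,0) a2@(1,2) a3@(3,2) a4@(0,0) a5@(1,2) a6@(3,2) a7@(3,2) | pheromone: 13 0 0 0 / 0 0 17 0 / 0 0 0 0 / 0 0 30 0 / 0 0 0 0
t=5: a0@(3,2) a1@(0,0) a2@(1,2) a3@(3,2) a4@(0,0) a5@(1,2) a6@(3,2) a7@(3,2) | pheromone: 16 0 0 0 / 0 0 20 0 / 0 0 0 0 / 0 0 37 0 / 0 0 0 0
t=6: a0@(3,2) a1@(0,0) a2@(1,2) a3@(3,2) a4@(0,0) a5@(1,2) a6@(3,2) a7@(3,2) | pheromone: 19 0 0 0 / 0 0 23 0 / 0 0 0 0 / 0 0 44 0 / 0 0 0 0
t=7: a0@(3,2) a1@(0,0) a2@(1,2) a3@(3,2) a4@(0,0) a5@(1,2) a6@(3,2) a7@(3,2) | pheromone: 22 0 0 0 / 0 0 26 0 / 0 0 0 0 / 0 0 51 0 / 0 0 0 0
t=8: a0@(3,2) a1@(0,0) a2@(1,2) a3@(3,2) a4@(0,0) a5@(1,2) a6@(3,2) a7@(3,2) | pheromone: 25 0 0 0 / 0 0 29 0 / 0 0 0 0 / 0 0 58 0 / 0 0 0 0

F...
..F.
....
..F.
....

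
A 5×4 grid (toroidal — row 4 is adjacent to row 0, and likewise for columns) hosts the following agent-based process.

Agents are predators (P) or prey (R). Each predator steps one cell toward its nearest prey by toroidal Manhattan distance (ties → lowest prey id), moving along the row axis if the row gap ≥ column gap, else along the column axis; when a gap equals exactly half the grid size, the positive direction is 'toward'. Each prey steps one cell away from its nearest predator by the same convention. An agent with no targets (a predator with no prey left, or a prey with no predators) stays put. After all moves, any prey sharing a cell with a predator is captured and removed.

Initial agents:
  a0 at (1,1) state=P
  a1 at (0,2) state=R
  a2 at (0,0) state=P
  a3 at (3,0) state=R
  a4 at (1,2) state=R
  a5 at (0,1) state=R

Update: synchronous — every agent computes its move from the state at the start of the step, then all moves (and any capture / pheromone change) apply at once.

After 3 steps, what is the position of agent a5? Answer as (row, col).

t=1: a0@(1,2):P a1@(4,2):R a2@(0,1):P a3@(2,0):R a4@(1,3):R a5@(4,1):R
t=2: a0@(1,3):P a1@(3,2):R a2@(4,1):P a3@(2,3):R a4@(1,0):R a5@(3,1):R
t=3: a0@(2,3):P a1@(2,2):R a2@(3,1):P a3@(3,3):R a4@(1,1):R a5@(2,1):R

(2, 1)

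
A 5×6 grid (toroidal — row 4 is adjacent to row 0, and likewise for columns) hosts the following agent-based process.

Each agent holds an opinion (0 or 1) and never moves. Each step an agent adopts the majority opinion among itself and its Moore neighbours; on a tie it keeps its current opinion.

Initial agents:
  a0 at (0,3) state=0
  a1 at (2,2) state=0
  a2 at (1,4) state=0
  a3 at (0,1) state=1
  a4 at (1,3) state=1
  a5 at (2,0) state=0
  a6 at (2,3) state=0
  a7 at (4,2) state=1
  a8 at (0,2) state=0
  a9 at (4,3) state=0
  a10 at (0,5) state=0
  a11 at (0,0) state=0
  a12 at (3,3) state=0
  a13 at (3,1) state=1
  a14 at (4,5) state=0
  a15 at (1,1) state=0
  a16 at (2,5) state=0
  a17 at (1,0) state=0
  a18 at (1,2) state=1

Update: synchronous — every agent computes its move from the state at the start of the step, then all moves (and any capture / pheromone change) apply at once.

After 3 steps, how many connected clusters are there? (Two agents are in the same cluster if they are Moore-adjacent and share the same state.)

1

t=1: a0@(0,3):0 a1@(2,2):0 a2@(1,4):0 a3@(0,1):0 a4@(1,3):0 a5@(2,0):0 a6@(2,3):0 a7@(4,2):0 a8@(0,2):0 a9@(4,3):0 a10@(0,5):0 a11@(0,0):0 a12@(3,3):0 a13@(3,1):1 a14@(4,5):0 a15@(1,1):0 a16@(2,5):0 a17@(1,0):0 a18@(1,2):0
t=2: a0@(0,3):0 a1@(2,2):0 a2@(1,4):0 a3@(0,1):0 a4@(1,3):0 a5@(2,0):0 a6@(2,3):0 a7@(4,2):0 a8@(0,2):0 a9@(4,3):0 a10@(0,5):0 a11@(0,0):0 a12@(3,3):0 a13@(3,1):0 a14@(4,5):0 a15@(1,1):0 a16@(2,5):0 a17@(1,0):0 a18@(1,2):0
t=3: (unchanged — steady state)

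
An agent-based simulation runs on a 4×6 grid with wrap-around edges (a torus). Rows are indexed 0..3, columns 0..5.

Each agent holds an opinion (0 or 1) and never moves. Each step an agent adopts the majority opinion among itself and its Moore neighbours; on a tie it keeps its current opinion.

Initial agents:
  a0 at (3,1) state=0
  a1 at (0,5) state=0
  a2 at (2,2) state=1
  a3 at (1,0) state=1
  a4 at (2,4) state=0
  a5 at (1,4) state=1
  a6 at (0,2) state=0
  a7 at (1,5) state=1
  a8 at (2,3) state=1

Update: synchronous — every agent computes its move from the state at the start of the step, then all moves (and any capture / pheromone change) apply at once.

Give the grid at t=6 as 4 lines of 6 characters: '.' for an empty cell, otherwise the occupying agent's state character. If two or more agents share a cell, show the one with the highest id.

t=1: a0@(3,1):0 a1@(0,5):1 a2@(2,2):1 a3@(1,0):1 a4@(2,4):1 a5@(1,4):1 a6@(0,2):0 a7@(1,5):1 a8@(2,3):1
t=2: (unchanged — steady state)

..0..1
1...11
..111.
.0....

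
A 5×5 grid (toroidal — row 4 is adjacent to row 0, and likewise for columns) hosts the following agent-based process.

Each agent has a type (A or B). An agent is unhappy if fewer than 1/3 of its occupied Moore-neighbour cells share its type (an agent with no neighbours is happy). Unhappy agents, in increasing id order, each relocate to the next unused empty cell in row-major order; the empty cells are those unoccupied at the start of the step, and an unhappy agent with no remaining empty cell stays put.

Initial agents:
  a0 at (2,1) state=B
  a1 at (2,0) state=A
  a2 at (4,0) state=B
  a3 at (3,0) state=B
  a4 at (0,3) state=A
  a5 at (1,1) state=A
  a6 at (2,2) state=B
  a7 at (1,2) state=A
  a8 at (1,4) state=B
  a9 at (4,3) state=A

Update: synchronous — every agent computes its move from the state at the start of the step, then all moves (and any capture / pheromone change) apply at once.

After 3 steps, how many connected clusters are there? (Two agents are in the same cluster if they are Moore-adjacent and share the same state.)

2

t=1: a0@(2,1):B a1@(0,0):A a2@(4,0):B a3@(3,0):B a4@(0,3):A a5@(1,1):A a6@(2,2):B a7@(1,2):A a8@(0,1):B a9@(4,3):A
t=2: a0@(2,1):B a1@(0,0):A a2@(4,0):B a3@(3,0):B a4@(0,3):A a5@(1,1):A a6@(2,2):B a7@(1,2):A a8@(0,2):B a9@(4,3):A
t=3: a0@(2,1):B a1@(0,0):A a2@(4,0):B a3@(3,0):B a4@(0,3):A a5@(1,1):A a6@(2,2):B a7@(1,2):A a8@(0,1):B a9@(4,3):A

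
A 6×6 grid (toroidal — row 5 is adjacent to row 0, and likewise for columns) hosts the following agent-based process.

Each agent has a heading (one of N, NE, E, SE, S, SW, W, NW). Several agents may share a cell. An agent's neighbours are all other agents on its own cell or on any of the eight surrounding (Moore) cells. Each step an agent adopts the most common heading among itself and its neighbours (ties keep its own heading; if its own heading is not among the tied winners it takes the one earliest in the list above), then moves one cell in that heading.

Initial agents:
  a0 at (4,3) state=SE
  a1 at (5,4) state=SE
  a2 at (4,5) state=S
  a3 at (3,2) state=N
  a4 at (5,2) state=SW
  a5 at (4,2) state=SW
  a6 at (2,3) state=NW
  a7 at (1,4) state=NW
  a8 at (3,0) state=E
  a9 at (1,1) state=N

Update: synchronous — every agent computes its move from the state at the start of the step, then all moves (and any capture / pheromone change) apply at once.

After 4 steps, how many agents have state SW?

5

t=1: a0@(5,4):SE a1@(0,5):SE a2@(5,5):S a3@(2,2):N a4@(0,1):SW a5@(5,1):SW a6@(1,2):NW a7@(0,3):NW a8@(3,1):E a9@(0,1):N
t=2: a0@(0,5):SE a1@(1,0):SE a2@(0,0):SE a3@(1,2):N a4@(1,0):SW a5@(0,0):SW a6@(0,1):NW a7@(5,2):NW a8@(3,2):E a9@(1,0):SW
t=3: a0@(1,0):SE a1@(2,1):SE a2@(1,1):SE a3@(0,2):N a4@(2,5):SW a5@(1,5):SW a6@(1,0):SW a7@(4,1):NW a8@(3,3):E a9@(2,5):SW
t=4: a0@(2,5):SW a1@(3,2):SE a2@(2,2):SE a3@(5,2):N a4@(3,4):SW a5@(2,4):SW a6@(2,5):SW a7@(3,0):NW a8@(3,4):E a9@(3,4):SW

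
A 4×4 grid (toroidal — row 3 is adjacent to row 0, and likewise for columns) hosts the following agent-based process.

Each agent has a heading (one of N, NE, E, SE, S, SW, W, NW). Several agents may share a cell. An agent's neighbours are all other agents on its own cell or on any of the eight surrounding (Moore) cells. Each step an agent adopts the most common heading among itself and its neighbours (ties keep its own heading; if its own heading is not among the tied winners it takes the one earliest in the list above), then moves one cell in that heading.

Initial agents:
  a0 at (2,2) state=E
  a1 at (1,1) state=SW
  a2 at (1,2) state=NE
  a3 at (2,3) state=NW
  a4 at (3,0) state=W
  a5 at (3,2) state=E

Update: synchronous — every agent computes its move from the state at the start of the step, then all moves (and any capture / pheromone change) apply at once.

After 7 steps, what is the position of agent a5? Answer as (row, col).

(3, 1)

t=1: a0@(2,3):E a1@(2,0):SW a2@(0,3):NE a3@(2,0):E a4@(3,3):W a5@(3,3):E
t=2: a0@(2,0):E a1@(2,1):E a2@(3,0):NE a3@(2,1):E a4@(3,0):E a5@(3,0):E
t=3: a0@(2,1):E a1@(2,2):E a2@(3,1):E a3@(2,2):E a4@(3,1):E a5@(3,1):E
t=4: a0@(2,2):E a1@(2,3):E a2@(3,2):E a3@(2,3):E a4@(3,2):E a5@(3,2):E
t=5: a0@(2,3):E a1@(2,0):E a2@(3,3):E a3@(2,0):E a4@(3,3):E a5@(3,3):E
t=6: a0@(2,0):E a1@(2,1):E a2@(3,0):E a3@(2,1):E a4@(3,0):E a5@(3,0):E
t=7: a0@(2,1):E a1@(2,2):E a2@(3,1):E a3@(2,2):E a4@(3,1):E a5@(3,1):E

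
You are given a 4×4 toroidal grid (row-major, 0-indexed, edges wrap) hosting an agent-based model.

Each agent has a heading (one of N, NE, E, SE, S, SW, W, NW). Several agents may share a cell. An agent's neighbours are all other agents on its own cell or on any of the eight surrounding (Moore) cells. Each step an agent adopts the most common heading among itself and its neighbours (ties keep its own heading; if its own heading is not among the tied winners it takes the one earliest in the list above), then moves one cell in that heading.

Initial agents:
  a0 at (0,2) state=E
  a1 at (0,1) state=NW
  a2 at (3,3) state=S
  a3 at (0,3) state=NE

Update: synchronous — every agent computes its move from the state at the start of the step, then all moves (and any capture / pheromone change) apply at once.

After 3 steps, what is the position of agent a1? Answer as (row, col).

t=1: a0@(0,3):E a1@(3,0):NW a2@(0,3):S a3@(3,0):NE
t=2: a0@(0,0):E a1@(2,3):NW a2@(1,3):S a3@(2,1):NE
t=3: a0@(0,1):E a1@(1,2):NW a2@(2,3):S a3@(1,2):NE

(1, 2)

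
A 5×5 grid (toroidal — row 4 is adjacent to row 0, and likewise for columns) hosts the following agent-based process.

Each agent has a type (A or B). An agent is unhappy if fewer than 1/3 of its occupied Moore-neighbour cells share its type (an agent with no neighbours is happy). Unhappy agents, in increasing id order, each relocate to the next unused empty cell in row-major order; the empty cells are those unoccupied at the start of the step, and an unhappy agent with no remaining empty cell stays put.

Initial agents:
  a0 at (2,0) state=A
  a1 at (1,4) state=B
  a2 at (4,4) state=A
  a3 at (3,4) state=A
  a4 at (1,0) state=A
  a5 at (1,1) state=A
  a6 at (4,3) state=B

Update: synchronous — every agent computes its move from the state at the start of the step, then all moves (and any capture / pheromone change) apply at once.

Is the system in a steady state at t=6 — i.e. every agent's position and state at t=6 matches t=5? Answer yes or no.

yes

t=1: a0@(2,0):A a1@(0,0):B a2@(4,4):A a3@(3,4):A a4@(1,0):A a5@(1,1):A a6@(0,1):B
t=2: a0@(2,0):A a1@(0,2):B a2@(4,4):A a3@(3,4):A a4@(1,0):A a5@(1,1):A a6@(0,1):B
t=3: (unchanged — steady state)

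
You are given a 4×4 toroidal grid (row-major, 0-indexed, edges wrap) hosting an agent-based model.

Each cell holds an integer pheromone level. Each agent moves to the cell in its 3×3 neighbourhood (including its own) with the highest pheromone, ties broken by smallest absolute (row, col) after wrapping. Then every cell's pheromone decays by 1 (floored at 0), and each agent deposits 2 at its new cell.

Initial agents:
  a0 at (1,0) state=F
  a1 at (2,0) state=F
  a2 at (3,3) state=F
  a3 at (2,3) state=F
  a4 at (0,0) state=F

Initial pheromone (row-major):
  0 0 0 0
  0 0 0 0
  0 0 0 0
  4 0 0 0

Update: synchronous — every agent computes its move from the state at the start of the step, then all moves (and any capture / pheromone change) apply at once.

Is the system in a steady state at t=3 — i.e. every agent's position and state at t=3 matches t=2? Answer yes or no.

yes

t=1: a0@(0,0) a1@(3,0) a2@(3,0) a3@(3,0) a4@(3,0) | pheromone: 2 0 0 0 / 0 0 0 0 / 0 0 0 0 / 11 0 0 0
t=2: a0@(3,0) a1@(3,0) a2@(3,0) a3@(3,0) a4@(3,0) | pheromone: 1 0 0 0 / 0 0 0 0 / 0 0 0 0 / 20 0 0 0
t=3: a0@(3,0) a1@(3,0) a2@(3,0) a3@(3,0) a4@(3,0) | pheromone: 0 0 0 0 / 0 0 0 0 / 0 0 0 0 / 29 0 0 0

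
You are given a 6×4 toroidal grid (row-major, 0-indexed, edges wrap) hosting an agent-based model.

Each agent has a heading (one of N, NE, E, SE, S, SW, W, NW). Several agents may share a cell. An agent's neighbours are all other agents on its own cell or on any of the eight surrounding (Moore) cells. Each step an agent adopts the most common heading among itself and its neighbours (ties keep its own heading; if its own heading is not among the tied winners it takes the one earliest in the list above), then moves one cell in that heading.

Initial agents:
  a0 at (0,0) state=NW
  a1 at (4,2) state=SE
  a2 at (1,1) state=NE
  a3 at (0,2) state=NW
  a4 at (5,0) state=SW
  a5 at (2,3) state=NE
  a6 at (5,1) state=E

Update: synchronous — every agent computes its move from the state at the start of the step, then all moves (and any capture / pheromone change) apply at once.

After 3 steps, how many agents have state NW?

6

t=1: a0@(5,3):NW a1@(5,3):SE a2@(0,0):NW a3@(5,1):NW a4@(0,3):SW a5@(1,0):NE a6@(4,0):NW
t=2: a0@(4,2):NW a1@(4,2):NW a2@(5,3):NW a3@(4,0):NW a4@(5,2):NW a5@(0,1):NE a6@(3,3):NW
t=3: a0@(3,1):NW a1@(3,1):NW a2@(4,2):NW a3@(3,3):NW a4@(4,1):NW a5@(5,2):NE a6@(2,2):NW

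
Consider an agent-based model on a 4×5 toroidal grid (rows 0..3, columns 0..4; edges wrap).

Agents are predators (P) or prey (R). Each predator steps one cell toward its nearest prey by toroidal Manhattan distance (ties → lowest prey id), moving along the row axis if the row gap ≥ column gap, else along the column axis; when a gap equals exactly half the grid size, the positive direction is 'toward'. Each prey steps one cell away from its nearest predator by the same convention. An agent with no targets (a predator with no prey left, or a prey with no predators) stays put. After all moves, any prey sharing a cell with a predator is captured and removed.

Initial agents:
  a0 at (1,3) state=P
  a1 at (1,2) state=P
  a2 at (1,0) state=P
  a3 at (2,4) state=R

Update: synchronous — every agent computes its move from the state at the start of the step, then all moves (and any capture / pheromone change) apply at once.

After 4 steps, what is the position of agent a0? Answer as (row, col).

t=1: a0@(2,3):P a1@(1,3):P a2@(2,0):P a3@(3,4):R
t=2: a0@(3,3):P a1@(2,3):P a2@(3,0):P a3@(0,4):R
t=3: a0@(0,3):P a1@(3,3):P a2@(0,0):P a3@(1,4):R
t=4: a0@(1,3):P a1@(0,3):P a2@(1,0):P a3@(2,4):R

(1, 3)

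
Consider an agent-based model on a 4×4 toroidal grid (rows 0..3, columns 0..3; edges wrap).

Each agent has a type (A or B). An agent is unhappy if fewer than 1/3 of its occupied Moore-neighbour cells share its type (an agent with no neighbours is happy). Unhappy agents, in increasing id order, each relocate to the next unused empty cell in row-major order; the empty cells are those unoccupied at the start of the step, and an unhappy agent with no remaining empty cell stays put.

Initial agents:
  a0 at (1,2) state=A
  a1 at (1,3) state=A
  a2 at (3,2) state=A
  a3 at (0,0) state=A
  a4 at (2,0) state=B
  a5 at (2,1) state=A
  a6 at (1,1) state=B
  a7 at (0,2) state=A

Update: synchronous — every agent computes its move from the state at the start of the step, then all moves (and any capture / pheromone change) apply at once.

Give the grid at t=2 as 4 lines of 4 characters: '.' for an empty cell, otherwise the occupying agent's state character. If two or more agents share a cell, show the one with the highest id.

t=1: a0@(1,2):A a1@(1,3):A a2@(3,2):A a3@(0,0):A a4@(2,0):B a5@(2,1):A a6@(0,1):B a7@(0,2):A
t=2: a0@(1,2):A a1@(1,3):A a2@(3,2):A a3@(0,0):A a4@(0,3):B a5@(2,1):A a6@(1,0):B a7@(0,2):A

A.AB
B.AA
.A..
..A.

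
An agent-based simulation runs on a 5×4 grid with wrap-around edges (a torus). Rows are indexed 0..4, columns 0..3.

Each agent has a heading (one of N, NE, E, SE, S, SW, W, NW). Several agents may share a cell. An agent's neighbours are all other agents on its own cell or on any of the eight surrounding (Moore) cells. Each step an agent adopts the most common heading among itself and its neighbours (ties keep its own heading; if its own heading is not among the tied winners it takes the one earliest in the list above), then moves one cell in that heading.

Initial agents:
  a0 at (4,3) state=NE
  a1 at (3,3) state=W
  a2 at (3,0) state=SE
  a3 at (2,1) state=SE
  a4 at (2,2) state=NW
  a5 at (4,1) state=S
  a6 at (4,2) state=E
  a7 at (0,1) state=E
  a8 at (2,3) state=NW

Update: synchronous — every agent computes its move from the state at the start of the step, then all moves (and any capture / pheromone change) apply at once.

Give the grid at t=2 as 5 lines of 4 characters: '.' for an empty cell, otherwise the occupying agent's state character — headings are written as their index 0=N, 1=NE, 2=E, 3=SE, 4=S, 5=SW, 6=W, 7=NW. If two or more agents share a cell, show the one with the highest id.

t=1: a0@(3,0):NE a1@(2,2):NW a2@(4,1):SE a3@(3,2):SE a4@(1,1):NW a5@(4,2):E a6@(4,3):E a7@(0,2):E a8@(1,2):NW
t=2: a0@(2,1):NE a1@(1,1):NW a2@(0,2):SE a3@(4,3):SE a4@(0,0):NW a5@(4,3):E a6@(4,0):E a7@(0,3):E a8@(0,1):NW

7732
.7..
.1..
....
2..2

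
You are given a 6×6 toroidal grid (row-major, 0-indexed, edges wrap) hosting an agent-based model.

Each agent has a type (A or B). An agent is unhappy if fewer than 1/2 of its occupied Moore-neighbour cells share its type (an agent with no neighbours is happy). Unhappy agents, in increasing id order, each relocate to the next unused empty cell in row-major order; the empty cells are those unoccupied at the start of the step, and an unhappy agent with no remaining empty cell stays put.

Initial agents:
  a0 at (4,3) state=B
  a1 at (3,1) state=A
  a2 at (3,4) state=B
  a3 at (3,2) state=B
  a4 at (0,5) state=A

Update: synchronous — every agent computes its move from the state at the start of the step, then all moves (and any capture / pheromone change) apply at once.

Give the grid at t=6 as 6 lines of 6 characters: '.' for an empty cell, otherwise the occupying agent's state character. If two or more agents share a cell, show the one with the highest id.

A....A
......
......
..B.B.
...B..
......

t=1: a0@(4,3):B a1@(0,0):A a2@(3,4):B a3@(3,2):B a4@(0,5):A
t=2: (unchanged — steady state)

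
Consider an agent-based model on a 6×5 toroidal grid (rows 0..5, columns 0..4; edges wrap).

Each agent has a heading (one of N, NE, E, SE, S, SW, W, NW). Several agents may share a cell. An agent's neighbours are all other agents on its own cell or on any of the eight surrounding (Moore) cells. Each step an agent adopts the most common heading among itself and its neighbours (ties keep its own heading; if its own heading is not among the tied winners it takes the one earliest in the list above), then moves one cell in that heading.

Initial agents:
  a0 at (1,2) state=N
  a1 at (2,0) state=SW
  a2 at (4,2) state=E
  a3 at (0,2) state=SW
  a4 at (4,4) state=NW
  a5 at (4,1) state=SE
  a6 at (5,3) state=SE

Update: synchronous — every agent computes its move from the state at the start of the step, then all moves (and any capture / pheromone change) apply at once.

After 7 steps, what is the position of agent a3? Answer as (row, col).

t=1: a0@(0,2):N a1@(3,4):SW a2@(5,3):SE a3@(1,1):SW a4@(3,3):NW a5@(5,2):SE a6@(0,4):SE
t=2: a0@(1,3):SE a1@(4,3):SW a2@(0,4):SE a3@(2,0):SW a4@(2,2):NW a5@(0,3):SE a6@(1,0):SE
t=3: a0@(2,4):SE a1@(5,2):SW a2@(1,0):SE a3@(3,4):SW a4@(1,1):NW a5@(1,4):SE a6@(2,1):SE
t=4: a0@(3,0):SE a1@(0,1):SW a2@(2,1):SE a3@(4,3):SW a4@(2,2):SE a5@(2,0):SE a6@(3,2):SE
t=5: a0@(4,1):SE a1@(1,0):SW a2@(3,2):SE a3@(5,2):SW a4@(3,3):SE a5@(3,1):SE a6@(4,3):SE
t=6: a0@(5,2):SE a1@(2,4):SW a2@(4,3):SE a3@(0,3):SE a4@(4,4):SE a5@(4,2):SE a6@(5,4):SE
t=7: a0@(0,3):SE a1@(3,3):SW a2@(5,4):SE a3@(1,4):SE a4@(5,0):SE a5@(5,3):SE a6@(0,0):SE

(1, 4)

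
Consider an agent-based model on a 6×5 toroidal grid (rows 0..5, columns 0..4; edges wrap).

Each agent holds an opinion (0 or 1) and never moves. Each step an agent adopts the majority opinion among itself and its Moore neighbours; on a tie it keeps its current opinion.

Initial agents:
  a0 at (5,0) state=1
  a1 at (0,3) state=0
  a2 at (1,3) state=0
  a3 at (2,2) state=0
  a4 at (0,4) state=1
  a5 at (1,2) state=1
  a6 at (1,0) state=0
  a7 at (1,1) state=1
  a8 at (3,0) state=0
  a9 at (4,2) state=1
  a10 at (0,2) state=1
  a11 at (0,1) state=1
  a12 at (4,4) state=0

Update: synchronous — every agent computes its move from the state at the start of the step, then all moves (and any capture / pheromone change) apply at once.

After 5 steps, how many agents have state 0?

t=1: a0@(5,0):1 a1@(0,3):1 a2@(1,3):0 a3@(2,2):0 a4@(0,4):0 a5@(1,2):1 a6@(1,0):1 a7@(1,1):1 a8@(3,0):0 a9@(4,2):1 a10@(0,2):1 a11@(0,1):1 a12@(4,4):0
t=2: a0@(5,0):1 a1@(0,3):1 a2@(1,3):0 a3@(2,2):0 a4@(0,4):1 a5@(1,2):1 a6@(1,0):1 a7@(1,1):1 a8@(3,0):0 a9@(4,2):1 a10@(0,2):1 a11@(0,1):1 a12@(4,4):0
t=3: a0@(5,0):1 a1@(0,3):1 a2@(1,3):1 a3@(2,2):0 a4@(0,4):1 a5@(1,2):1 a6@(1,0):1 a7@(1,1):1 a8@(3,0):0 a9@(4,2):1 a10@(0,2):1 a11@(0,1):1 a12@(4,4):0
t=4: a0@(5,0):1 a1@(0,3):1 a2@(1,3):1 a3@(2,2):1 a4@(0,4):1 a5@(1,2):1 a6@(1,0):1 a7@(1,1):1 a8@(3,0):0 a9@(4,2):1 a10@(0,2):1 a11@(0,1):1 a12@(4,4):0
t=5: (unchanged — steady state)

2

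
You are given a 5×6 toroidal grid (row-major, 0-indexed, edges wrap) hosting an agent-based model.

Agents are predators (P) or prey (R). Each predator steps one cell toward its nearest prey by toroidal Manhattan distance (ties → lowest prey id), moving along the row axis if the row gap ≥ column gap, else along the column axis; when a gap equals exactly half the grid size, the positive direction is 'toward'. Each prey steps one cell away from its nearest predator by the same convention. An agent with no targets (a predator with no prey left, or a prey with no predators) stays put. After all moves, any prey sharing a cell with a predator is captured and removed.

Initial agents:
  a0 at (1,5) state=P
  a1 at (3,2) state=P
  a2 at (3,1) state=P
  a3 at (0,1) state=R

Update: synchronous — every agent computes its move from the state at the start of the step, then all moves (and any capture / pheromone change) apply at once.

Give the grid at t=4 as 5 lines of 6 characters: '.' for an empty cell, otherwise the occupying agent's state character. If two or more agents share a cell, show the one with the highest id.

......
..PPR.
......
......
......

t=1: a0@(1,0):P a1@(4,2):P a2@(4,1):P a3@(1,1):R
t=2: a0@(1,1):P a1@(0,2):P a2@(0,1):P a3@(1,2):R
t=3: a0@(1,2):P a1@(1,2):P a2@(1,1):P a3@(1,3):R
t=4: a0@(1,3):P a1@(1,3):P a2@(1,2):P a3@(1,4):R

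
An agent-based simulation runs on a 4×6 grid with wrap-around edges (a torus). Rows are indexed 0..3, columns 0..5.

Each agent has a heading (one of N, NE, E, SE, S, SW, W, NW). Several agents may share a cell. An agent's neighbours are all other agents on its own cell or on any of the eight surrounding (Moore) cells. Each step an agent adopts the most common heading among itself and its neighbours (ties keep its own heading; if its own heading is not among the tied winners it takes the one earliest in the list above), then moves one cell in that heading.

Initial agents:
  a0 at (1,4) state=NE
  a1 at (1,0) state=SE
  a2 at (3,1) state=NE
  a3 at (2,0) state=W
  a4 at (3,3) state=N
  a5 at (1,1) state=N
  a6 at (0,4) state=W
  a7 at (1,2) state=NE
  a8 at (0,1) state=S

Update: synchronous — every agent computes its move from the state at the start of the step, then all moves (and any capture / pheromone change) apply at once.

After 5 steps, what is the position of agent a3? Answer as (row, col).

t=1: a0@(0,5):NE a1@(2,1):SE a2@(2,2):NE a3@(2,5):W a4@(2,3):N a5@(0,1):N a6@(0,3):W a7@(0,3):NE a8@(3,2):NE
t=2: a0@(3,0):NE a1@(1,2):NE a2@(1,3):NE a3@(2,4):W a4@(1,4):NE a5@(3,1):N a6@(3,4):NE a7@(3,4):NE a8@(2,3):NE
t=3: a0@(2,1):NE a1@(0,3):NE a2@(0,4):NE a3@(1,5):NE a4@(0,5):NE a5@(2,1):N a6@(2,5):NE a7@(2,5):NE a8@(1,4):NE
t=4: a0@(1,2):NE a1@(3,4):NE a2@(3,5):NE a3@(0,0):NE a4@(3,0):NE a5@(1,1):N a6@(1,0):NE a7@(1,0):NE a8@(0,5):NE
t=5: a0@(0,3):NE a1@(2,5):NE a2@(2,0):NE a3@(3,1):NE a4@(2,1):NE a5@(0,2):NE a6@(0,1):NE a7@(0,1):NE a8@(3,0):NE

(3, 1)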